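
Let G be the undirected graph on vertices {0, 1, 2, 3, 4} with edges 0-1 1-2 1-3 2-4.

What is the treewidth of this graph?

1

A width-1 tree decomposition is:
Bags: B1 = {1, 2}  B2 = {1, 3}  B3 = {2, 4}  B4 = {0, 1}
Tree: B1–B2, B1–B3, B2–B4
The largest bag has 2 vertices, giving width 1; this decomposition certifies tw(G) ≤ 1. G has an edge, so its treewidth is at least 1. Combining the bounds, tw(G) = 1.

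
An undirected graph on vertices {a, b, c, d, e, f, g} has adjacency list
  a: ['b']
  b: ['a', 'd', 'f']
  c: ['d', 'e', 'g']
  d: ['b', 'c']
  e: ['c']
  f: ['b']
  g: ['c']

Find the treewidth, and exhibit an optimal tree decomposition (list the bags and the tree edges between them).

Each bag holds 2 vertices, so the decomposition has width 1, which upper-bounds the treewidth. Any graph with an edge has treewidth ≥ 1, and G has the edge e–c. Combining the bounds, tw(G) = 1.

Treewidth 1.
Bags: B1 = {c, e}  B2 = {c, d}  B3 = {c, g}  B4 = {b, d}  B5 = {a, b}  B6 = {b, f}
Tree: B1–B2, B1–B3, B2–B4, B4–B5, B4–B6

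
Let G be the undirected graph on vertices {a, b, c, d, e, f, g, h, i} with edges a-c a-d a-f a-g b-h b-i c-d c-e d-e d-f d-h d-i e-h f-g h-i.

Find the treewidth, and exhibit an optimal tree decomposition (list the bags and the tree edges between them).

The largest bag has 3 vertices, giving width 2; this decomposition certifies tw(G) ≤ 2. On the other hand G contains the 3-clique {a, c, d}. A clique must lie in a single bag of any decomposition, so no decomposition can have width below 2. Therefore the treewidth is 2.

Treewidth 2.
One such decomposition:
Bags: B1 = {d, h, i}  B2 = {d, e, h}  B3 = {c, d, e}  B4 = {a, c, d}  B5 = {b, h, i}  B6 = {a, d, f}  B7 = {a, f, g}
Tree: B1–B2, B2–B3, B3–B4, B1–B5, B4–B6, B6–B7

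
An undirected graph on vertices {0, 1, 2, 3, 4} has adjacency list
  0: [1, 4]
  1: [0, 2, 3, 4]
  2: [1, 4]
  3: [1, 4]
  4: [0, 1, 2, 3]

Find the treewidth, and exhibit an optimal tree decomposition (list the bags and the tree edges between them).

Every bag has size at most 3, so the width is 3 − 1 = 2 and tw(G) ≤ 2. For the lower bound, the 3 vertices {0, 1, 4} are pairwise adjacent, and any tree decomposition puts a clique entirely inside one bag — forcing width ≥ 2. The upper and lower bounds meet at 2, so that is the treewidth.

Treewidth 2.
One optimal decomposition is:
Bags: B1 = {0, 1, 4}  B2 = {1, 3, 4}  B3 = {1, 2, 4}
Tree: B1–B2, B1–B3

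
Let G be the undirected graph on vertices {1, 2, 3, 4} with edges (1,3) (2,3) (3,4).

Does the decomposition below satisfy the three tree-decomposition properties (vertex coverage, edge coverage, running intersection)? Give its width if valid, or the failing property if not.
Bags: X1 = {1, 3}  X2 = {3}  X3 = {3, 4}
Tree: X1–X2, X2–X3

A tree decomposition must satisfy three properties: every vertex lies in some bag; for every edge, both endpoints lie together in some bag; and for every vertex, the bags containing it form a connected subtree. Here vertex 2 appears in no bag, so the decomposition is invalid.

No — vertex 2 appears in no bag.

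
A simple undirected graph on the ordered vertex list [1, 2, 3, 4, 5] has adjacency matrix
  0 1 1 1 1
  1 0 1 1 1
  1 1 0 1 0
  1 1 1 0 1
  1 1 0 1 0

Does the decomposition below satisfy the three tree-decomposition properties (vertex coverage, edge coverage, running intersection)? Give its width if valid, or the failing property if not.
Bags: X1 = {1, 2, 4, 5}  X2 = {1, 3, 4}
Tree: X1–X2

A tree decomposition must satisfy three properties: every vertex lies in some bag; for every edge, both endpoints lie together in some bag; and for every vertex, the bags containing it form a connected subtree. Here edge (2,3) lies in no bag, so the decomposition is invalid.

No — edge (2,3) lies in no bag.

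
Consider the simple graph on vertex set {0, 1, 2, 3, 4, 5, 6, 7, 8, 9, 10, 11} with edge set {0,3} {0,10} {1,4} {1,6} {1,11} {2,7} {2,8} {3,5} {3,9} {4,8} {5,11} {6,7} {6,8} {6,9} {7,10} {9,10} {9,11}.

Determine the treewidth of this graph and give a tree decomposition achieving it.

Treewidth 3.
One such decomposition:
Bags: B1 = {2, 4, 7, 8}  B2 = {4, 6, 7, 8}  B3 = {1, 4, 6, 7}  B4 = {1, 6, 7, 10}  B5 = {1, 6, 9, 10}  B6 = {1, 9, 10, 11}  B7 = {0, 9, 10, 11}  B8 = {0, 3, 9, 11}  B9 = {0, 3, 5, 11}
Tree: B1–B2, B2–B3, B3–B4, B4–B5, B5–B6, B6–B7, B7–B8, B8–B9

Every bag has size at most 4, so the width is 4 − 1 = 3 and tw(G) ≤ 3. For the lower bound: the 4 vertex sets {2,4,8}, {7}, {6}, {1,9,10,11} are disjoint, each induces a connected subgraph, and every pair is joined by at least one edge of G. Contracting each set to a single vertex therefore yields K_{4} as a minor, and since treewidth is minor-monotone, tw(G) ≥ tw(K_{4}) = 3. The upper and lower bounds meet at 3, so that is the treewidth.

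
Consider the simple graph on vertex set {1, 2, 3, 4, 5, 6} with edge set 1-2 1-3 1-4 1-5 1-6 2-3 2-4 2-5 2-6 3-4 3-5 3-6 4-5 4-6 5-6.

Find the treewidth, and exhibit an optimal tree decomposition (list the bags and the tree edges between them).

A single bag containing all 6 vertices is trivially a valid decomposition of width 5. Conversely, {1, 2, 3, 4, 5, 6} is a clique of size 6, and the vertices of any clique must share a bag in every tree decomposition; so some bag has ≥ 6 vertices and tw(G) ≥ 5. Hence tw(G) = 5 exactly.

Treewidth 5.
Bags: B1 = {1, 2, 3, 4, 5, 6}
Tree: (single bag)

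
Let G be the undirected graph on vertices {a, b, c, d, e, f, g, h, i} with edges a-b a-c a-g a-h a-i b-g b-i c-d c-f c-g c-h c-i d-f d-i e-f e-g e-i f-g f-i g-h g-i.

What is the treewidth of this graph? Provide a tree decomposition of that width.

Treewidth 3.
Bags: B1 = {c, f, g, i}  B2 = {a, c, g, i}  B3 = {a, b, g, i}  B4 = {c, d, f, i}  B5 = {a, c, g, h}  B6 = {e, f, g, i}
Tree: B1–B2, B2–B3, B1–B4, B2–B5, B1–B6

Every bag has size at most 4, so the width is 4 − 1 = 3 and tw(G) ≤ 3. Conversely, {c, d, f, i} is a clique of size 4, and the vertices of any clique must share a bag in every tree decomposition; so some bag has ≥ 4 vertices and tw(G) ≥ 3. The upper and lower bounds meet at 3, so that is the treewidth.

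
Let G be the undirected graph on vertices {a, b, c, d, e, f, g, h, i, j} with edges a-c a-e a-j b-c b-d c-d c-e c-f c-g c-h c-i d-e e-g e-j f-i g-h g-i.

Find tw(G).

A width-2 tree decomposition is:
Bags: B1 = {c, e, g}  B2 = {c, g, i}  B3 = {a, c, e}  B4 = {c, d, e}  B5 = {b, c, d}  B6 = {c, g, h}  B7 = {c, f, i}  B8 = {a, e, j}
Tree: B1–B2, B1–B3, B1–B4, B4–B5, B1–B6, B2–B7, B3–B8
Every bag has size at most 3, so the width is 3 − 1 = 2 and tw(G) ≤ 2. For the lower bound, the 3 vertices {a, e, j} are pairwise adjacent, and any tree decomposition puts a clique entirely inside one bag — forcing width ≥ 2. The upper and lower bounds meet at 2, so that is the treewidth.

2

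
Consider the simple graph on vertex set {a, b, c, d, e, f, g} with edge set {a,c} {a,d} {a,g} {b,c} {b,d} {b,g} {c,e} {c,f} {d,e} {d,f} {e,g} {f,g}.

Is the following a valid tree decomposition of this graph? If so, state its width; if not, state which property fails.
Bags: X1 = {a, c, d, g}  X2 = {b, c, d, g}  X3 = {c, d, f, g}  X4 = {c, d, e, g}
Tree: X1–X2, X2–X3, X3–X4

Yes; width 3.

Every vertex of G appears in some bag (union = {a, b, c, d, e, f, g}); every edge is covered by a bag; and for each vertex v the set of bags containing v is connected in the bag tree. The decomposition is therefore valid. The largest bag has 4 vertices, so the width is 3.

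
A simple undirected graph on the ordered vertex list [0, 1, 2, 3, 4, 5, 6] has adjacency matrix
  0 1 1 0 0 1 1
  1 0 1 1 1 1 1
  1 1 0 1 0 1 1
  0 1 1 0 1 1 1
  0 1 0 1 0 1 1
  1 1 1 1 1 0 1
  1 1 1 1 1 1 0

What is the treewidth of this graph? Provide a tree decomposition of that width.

Treewidth 4.
One optimal decomposition is:
Bags: B1 = {1, 2, 3, 5, 6}  B2 = {1, 3, 4, 5, 6}  B3 = {0, 1, 2, 5, 6}
Tree: B1–B2, B1–B3

Every bag has size at most 5, so the width is 5 − 1 = 4 and tw(G) ≤ 4. Conversely, {0, 1, 2, 5, 6} is a clique of size 5, and the vertices of any clique must share a bag in every tree decomposition; so some bag has ≥ 5 vertices and tw(G) ≥ 4. Hence tw(G) = 4 exactly.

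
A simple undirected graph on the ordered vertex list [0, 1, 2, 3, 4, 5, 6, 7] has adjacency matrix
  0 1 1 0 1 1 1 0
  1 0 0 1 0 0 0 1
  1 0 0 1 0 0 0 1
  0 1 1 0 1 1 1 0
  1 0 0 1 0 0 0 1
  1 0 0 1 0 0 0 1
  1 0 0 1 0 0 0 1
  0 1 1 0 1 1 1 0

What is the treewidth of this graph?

3

A width-3 tree decomposition is:
Bags: B1 = {0, 2, 3, 7}  B2 = {0, 1, 3, 7}  B3 = {0, 3, 5, 7}  B4 = {0, 3, 4, 7}  B5 = {0, 3, 6, 7}
Tree: B1–B2, B2–B3, B3–B4, B4–B5
The largest bag has 4 vertices, giving width 3; this decomposition certifies tw(G) ≤ 3. For the lower bound: the 4 vertex sets {2,3}, {0,1}, {7}, {5} are disjoint, each induces a connected subgraph, and every pair is joined by at least one edge of G. Contracting each set to a single vertex therefore yields K_{4} as a minor, and since treewidth is minor-monotone, tw(G) ≥ tw(K_{4}) = 3. Therefore the treewidth is 3.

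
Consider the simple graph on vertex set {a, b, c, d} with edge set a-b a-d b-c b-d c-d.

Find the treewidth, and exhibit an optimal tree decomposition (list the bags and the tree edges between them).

The largest bag has 3 vertices, giving width 2; this decomposition certifies tw(G) ≤ 2. On the other hand G contains the 3-clique {b, c, d}. A clique must lie in a single bag of any decomposition, so no decomposition can have width below 2. Therefore the treewidth is 2.

Treewidth 2.
Bags: B1 = {b, c, d}  B2 = {a, b, d}
Tree: B1–B2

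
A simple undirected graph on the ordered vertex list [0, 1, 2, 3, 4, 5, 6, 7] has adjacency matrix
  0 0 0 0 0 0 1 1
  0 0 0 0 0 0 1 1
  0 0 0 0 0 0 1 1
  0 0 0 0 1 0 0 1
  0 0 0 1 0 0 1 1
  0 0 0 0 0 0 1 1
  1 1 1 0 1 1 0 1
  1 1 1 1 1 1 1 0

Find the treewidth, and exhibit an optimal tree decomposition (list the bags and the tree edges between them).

Every bag has size at most 3, so the width is 3 − 1 = 2 and tw(G) ≤ 2. Conversely, {3, 4, 7} is a clique of size 3, and the vertices of any clique must share a bag in every tree decomposition; so some bag has ≥ 3 vertices and tw(G) ≥ 2. The upper and lower bounds meet at 2, so that is the treewidth.

Treewidth 2.
Bags: B1 = {2, 6, 7}  B2 = {0, 6, 7}  B3 = {4, 6, 7}  B4 = {3, 4, 7}  B5 = {5, 6, 7}  B6 = {1, 6, 7}
Tree: B1–B2, B2–B3, B3–B4, B1–B5, B5–B6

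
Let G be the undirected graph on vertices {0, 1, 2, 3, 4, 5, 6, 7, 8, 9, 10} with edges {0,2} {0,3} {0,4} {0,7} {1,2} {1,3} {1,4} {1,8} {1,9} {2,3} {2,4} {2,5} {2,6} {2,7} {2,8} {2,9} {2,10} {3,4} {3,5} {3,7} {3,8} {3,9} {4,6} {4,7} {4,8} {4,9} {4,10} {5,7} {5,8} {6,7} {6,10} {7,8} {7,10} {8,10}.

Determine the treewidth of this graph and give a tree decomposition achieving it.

Treewidth 4.
One optimal decomposition is:
Bags: B1 = {2, 3, 4, 7, 8}  B2 = {2, 3, 5, 7, 8}  B3 = {0, 2, 3, 4, 7}  B4 = {1, 2, 3, 4, 8}  B5 = {1, 2, 3, 4, 9}  B6 = {2, 4, 7, 8, 10}  B7 = {2, 4, 6, 7, 10}
Tree: B1–B2, B1–B3, B1–B4, B4–B5, B1–B6, B6–B7

The largest bag has 5 vertices, giving width 4; this decomposition certifies tw(G) ≤ 4. Conversely, {2, 4, 7, 8, 10} is a clique of size 5, and the vertices of any clique must share a bag in every tree decomposition; so some bag has ≥ 5 vertices and tw(G) ≥ 4. Therefore the treewidth is 4.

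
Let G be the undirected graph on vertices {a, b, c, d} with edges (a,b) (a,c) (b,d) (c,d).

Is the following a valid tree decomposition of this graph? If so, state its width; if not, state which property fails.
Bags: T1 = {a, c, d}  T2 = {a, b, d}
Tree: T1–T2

Checking the three conditions: (i) the bags cover all of {a, b, c, d}; (ii) for each edge, some bag contains both endpoints; (iii) the bags containing any fixed vertex form a subtree. All hold, so the decomposition is valid with width 3 − 1 = 2.

Yes; width 2.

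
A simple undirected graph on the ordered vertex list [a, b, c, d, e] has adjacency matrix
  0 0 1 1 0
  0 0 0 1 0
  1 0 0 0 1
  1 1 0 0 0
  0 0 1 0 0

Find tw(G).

A width-1 tree decomposition is:
Bags: B1 = {c, e}  B2 = {a, c}  B3 = {a, d}  B4 = {b, d}
Tree: B1–B2, B2–B3, B3–B4
Every bag has size at most 2, so the width is 2 − 1 = 1 and tw(G) ≤ 1. G has an edge, so its treewidth is at least 1. The upper and lower bounds meet at 1, so that is the treewidth.

1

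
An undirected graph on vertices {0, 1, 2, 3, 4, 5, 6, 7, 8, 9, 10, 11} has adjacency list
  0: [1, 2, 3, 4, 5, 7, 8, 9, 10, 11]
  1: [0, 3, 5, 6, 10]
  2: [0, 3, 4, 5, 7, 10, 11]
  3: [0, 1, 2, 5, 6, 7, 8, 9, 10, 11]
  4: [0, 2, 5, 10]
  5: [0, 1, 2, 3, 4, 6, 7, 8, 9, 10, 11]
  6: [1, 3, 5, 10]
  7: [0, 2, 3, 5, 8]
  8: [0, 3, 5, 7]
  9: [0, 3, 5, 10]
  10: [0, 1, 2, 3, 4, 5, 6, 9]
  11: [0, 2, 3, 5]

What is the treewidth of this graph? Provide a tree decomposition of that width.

Treewidth 4.
Bags: B1 = {0, 2, 3, 5, 10}  B2 = {0, 2, 3, 5, 7}  B3 = {0, 1, 3, 5, 10}  B4 = {0, 2, 3, 5, 11}  B5 = {0, 3, 5, 7, 8}  B6 = {1, 3, 5, 6, 10}  B7 = {0, 3, 5, 9, 10}  B8 = {0, 2, 4, 5, 10}
Tree: B1–B2, B1–B3, B2–B4, B2–B5, B3–B6, B1–B7, B1–B8

The largest bag has 5 vertices, giving width 4; this decomposition certifies tw(G) ≤ 4. For the lower bound, the 5 vertices {0, 3, 5, 7, 8} are pairwise adjacent, and any tree decomposition puts a clique entirely inside one bag — forcing width ≥ 4. Hence tw(G) = 4 exactly.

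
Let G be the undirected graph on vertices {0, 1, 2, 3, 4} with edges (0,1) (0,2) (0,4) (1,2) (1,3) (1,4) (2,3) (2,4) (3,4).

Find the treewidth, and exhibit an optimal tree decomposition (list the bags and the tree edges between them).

Treewidth 3.
Bags: B1 = {0, 1, 2, 4}  B2 = {1, 2, 3, 4}
Tree: B1–B2

Each bag holds 4 vertices, so the decomposition has width 3, which upper-bounds the treewidth. For the lower bound, the 4 vertices {0, 1, 2, 4} are pairwise adjacent, and any tree decomposition puts a clique entirely inside one bag — forcing width ≥ 3. Therefore the treewidth is 3.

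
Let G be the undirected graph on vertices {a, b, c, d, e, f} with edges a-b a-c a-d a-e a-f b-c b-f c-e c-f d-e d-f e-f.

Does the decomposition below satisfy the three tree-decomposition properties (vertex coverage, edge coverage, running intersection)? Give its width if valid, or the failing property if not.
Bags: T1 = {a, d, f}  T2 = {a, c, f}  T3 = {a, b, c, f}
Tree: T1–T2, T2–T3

A tree decomposition must satisfy three properties: every vertex lies in some bag; for every edge, both endpoints lie together in some bag; and for every vertex, the bags containing it form a connected subtree. Here vertex e appears in no bag, so the decomposition is invalid.

No — vertex e appears in no bag.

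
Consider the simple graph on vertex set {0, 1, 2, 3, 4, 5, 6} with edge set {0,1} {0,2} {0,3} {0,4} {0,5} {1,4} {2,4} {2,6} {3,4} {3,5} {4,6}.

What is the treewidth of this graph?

2

A width-2 tree decomposition is:
Bags: B1 = {0, 3, 5}  B2 = {0, 3, 4}  B3 = {0, 1, 4}  B4 = {0, 2, 4}  B5 = {2, 4, 6}
Tree: B1–B2, B2–B3, B3–B4, B4–B5
Each bag holds 3 vertices, so the decomposition has width 2, which upper-bounds the treewidth. On the other hand G contains the 3-clique {0, 1, 4}. A clique must lie in a single bag of any decomposition, so no decomposition can have width below 2. Combining the bounds, tw(G) = 2.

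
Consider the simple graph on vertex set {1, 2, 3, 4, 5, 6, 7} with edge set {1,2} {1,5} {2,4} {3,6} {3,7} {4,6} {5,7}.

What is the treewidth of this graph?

2

A width-2 tree decomposition is:
Bags: B1 = {1, 2, 4}  B2 = {1, 4, 6}  B3 = {1, 3, 6}  B4 = {1, 3, 7}  B5 = {1, 5, 7}
Tree: B1–B2, B2–B3, B3–B4, B4–B5
The largest bag has 3 vertices, giving width 2; this decomposition certifies tw(G) ≤ 2. For the lower bound, G contains the cycle 1–2–4–6–3–7–5–1, so G is not a forest; only forests have treewidth ≤ 1, hence tw(G) ≥ 2. Combining the bounds, tw(G) = 2.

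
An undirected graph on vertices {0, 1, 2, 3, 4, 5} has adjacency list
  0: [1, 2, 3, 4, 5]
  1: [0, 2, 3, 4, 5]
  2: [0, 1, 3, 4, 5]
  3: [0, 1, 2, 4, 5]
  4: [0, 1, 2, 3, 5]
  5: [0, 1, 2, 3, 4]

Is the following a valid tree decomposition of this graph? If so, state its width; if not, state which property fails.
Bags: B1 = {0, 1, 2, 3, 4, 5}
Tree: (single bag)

Yes; width 5.

Every vertex of G appears in some bag (union = {0, 1, 2, 3, 4, 5}); every edge is covered by a bag; and for each vertex v the set of bags containing v is connected in the bag tree. The decomposition is therefore valid. The largest bag has 6 vertices, so the width is 5.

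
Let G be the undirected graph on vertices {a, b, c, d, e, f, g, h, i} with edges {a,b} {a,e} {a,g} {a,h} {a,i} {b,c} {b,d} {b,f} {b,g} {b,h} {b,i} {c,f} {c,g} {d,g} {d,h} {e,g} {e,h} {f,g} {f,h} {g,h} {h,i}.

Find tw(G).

3

A width-3 tree decomposition is:
Bags: B1 = {b, f, g, h}  B2 = {a, b, g, h}  B3 = {a, b, h, i}  B4 = {b, c, f, g}  B5 = {a, e, g, h}  B6 = {b, d, g, h}
Tree: B1–B2, B2–B3, B1–B4, B2–B5, B1–B6
Each bag holds 4 vertices, so the decomposition has width 3, which upper-bounds the treewidth. For the lower bound, the 4 vertices {a, e, g, h} are pairwise adjacent, and any tree decomposition puts a clique entirely inside one bag — forcing width ≥ 3. Combining the bounds, tw(G) = 3.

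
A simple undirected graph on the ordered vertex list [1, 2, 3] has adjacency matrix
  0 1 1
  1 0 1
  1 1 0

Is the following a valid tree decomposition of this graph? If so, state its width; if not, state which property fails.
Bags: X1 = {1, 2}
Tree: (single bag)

No — vertex 3 appears in no bag.

A tree decomposition must satisfy three properties: every vertex lies in some bag; for every edge, both endpoints lie together in some bag; and for every vertex, the bags containing it form a connected subtree. Here vertex 3 appears in no bag, so the decomposition is invalid.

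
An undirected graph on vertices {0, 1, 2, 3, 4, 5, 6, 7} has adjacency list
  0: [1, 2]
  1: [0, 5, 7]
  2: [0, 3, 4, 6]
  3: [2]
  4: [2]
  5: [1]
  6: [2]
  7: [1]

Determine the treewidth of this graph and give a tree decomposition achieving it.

Each bag holds 2 vertices, so the decomposition has width 1, which upper-bounds the treewidth. G has an edge, so its treewidth is at least 1. Combining the bounds, tw(G) = 1.

Treewidth 1.
Bags: B1 = {1, 5}  B2 = {1, 7}  B3 = {0, 1}  B4 = {0, 2}  B5 = {2, 6}  B6 = {2, 4}  B7 = {2, 3}
Tree: B1–B2, B1–B3, B3–B4, B4–B5, B4–B6, B5–B7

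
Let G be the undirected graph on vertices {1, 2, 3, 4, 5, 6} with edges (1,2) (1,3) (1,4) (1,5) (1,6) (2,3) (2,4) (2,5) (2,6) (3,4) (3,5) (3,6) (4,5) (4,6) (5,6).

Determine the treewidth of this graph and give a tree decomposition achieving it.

A single bag containing all 6 vertices is trivially a valid decomposition of width 5. For the lower bound, the 6 vertices {1, 2, 3, 4, 5, 6} are pairwise adjacent, and any tree decomposition puts a clique entirely inside one bag — forcing width ≥ 5. Hence tw(G) = 5 exactly.

Treewidth 5.
One such decomposition:
Bags: B1 = {1, 2, 3, 4, 5, 6}
Tree: (single bag)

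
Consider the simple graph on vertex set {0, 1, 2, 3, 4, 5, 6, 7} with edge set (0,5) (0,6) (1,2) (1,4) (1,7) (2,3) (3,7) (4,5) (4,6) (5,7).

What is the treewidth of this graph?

2

A width-2 tree decomposition is:
Bags: B1 = {0, 4, 6}  B2 = {0, 4, 5}  B3 = {1, 4, 5}  B4 = {1, 5, 7}  B5 = {1, 2, 7}  B6 = {2, 3, 7}
Tree: B1–B2, B2–B3, B3–B4, B4–B5, B5–B6
Each bag holds 3 vertices, so the decomposition has width 2, which upper-bounds the treewidth. For the lower bound, G contains the cycle 6–0–5–4–6, so G is not a forest; only forests have treewidth ≤ 1, hence tw(G) ≥ 2. Combining the bounds, tw(G) = 2.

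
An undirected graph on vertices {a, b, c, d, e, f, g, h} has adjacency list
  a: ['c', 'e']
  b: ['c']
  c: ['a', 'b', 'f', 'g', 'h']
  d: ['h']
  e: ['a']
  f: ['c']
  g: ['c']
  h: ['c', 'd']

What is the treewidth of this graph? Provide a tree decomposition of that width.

Treewidth 1.
One such decomposition:
Bags: B1 = {a, e}  B2 = {a, c}  B3 = {c, h}  B4 = {c, g}  B5 = {d, h}  B6 = {b, c}  B7 = {c, f}
Tree: B1–B2, B2–B3, B2–B4, B3–B5, B4–B6, B4–B7

Every bag has size at most 2, so the width is 2 − 1 = 1 and tw(G) ≤ 1. Since G has at least one edge (e.g. e–a), it is not an edgeless graph, so tw(G) ≥ 1. Therefore the treewidth is 1.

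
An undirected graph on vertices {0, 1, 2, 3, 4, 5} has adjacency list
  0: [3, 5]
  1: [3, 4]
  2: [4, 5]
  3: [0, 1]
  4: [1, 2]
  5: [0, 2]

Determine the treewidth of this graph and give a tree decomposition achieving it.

The largest bag has 3 vertices, giving width 2; this decomposition certifies tw(G) ≤ 2. For the lower bound, G contains the cycle 4–2–5–0–3–1–4, so G is not a forest; only forests have treewidth ≤ 1, hence tw(G) ≥ 2. Combining the bounds, tw(G) = 2.

Treewidth 2.
One such decomposition:
Bags: B1 = {2, 4, 5}  B2 = {0, 4, 5}  B3 = {0, 3, 4}  B4 = {1, 3, 4}
Tree: B1–B2, B2–B3, B3–B4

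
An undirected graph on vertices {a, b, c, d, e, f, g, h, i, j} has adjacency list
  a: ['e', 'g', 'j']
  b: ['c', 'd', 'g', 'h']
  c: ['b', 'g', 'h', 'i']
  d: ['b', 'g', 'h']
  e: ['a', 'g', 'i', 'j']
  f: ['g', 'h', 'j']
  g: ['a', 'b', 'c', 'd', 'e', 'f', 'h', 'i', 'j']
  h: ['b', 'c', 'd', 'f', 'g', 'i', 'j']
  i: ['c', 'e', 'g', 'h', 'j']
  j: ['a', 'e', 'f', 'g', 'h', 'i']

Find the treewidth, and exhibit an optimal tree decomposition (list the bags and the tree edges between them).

Treewidth 3.
One optimal decomposition is:
Bags: B1 = {c, g, h, i}  B2 = {b, c, g, h}  B3 = {b, d, g, h}  B4 = {g, h, i, j}  B5 = {e, g, i, j}  B6 = {a, e, g, j}  B7 = {f, g, h, j}
Tree: B1–B2, B2–B3, B1–B4, B4–B5, B5–B6, B4–B7

The largest bag has 4 vertices, giving width 3; this decomposition certifies tw(G) ≤ 3. For the lower bound, the 4 vertices {a, e, g, j} are pairwise adjacent, and any tree decomposition puts a clique entirely inside one bag — forcing width ≥ 3. The upper and lower bounds meet at 3, so that is the treewidth.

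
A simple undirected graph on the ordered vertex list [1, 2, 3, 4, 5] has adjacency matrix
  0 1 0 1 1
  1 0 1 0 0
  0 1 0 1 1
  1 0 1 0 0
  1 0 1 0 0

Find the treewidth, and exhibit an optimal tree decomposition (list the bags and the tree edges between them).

Treewidth 2.
One optimal decomposition is:
Bags: B1 = {1, 3, 4}  B2 = {1, 2, 3}  B3 = {1, 3, 5}
Tree: B1–B2, B2–B3

Each bag holds 3 vertices, so the decomposition has width 2, which upper-bounds the treewidth. For the lower bound, G contains the cycle 4–1–2–3–4, so G is not a forest; only forests have treewidth ≤ 1, hence tw(G) ≥ 2. Combining the bounds, tw(G) = 2.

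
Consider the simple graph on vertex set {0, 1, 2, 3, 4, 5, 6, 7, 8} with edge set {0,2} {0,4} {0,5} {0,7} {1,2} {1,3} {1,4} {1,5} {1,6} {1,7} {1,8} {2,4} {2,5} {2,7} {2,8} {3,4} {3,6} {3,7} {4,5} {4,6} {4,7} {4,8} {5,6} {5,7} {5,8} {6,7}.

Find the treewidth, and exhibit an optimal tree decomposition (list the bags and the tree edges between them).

Every bag has size at most 5, so the width is 5 − 1 = 4 and tw(G) ≤ 4. On the other hand G contains the 5-clique {0, 2, 4, 5, 7}. A clique must lie in a single bag of any decomposition, so no decomposition can have width below 4. Hence tw(G) = 4 exactly.

Treewidth 4.
Bags: B1 = {1, 2, 4, 5, 7}  B2 = {1, 4, 5, 6, 7}  B3 = {0, 2, 4, 5, 7}  B4 = {1, 2, 4, 5, 8}  B5 = {1, 3, 4, 6, 7}
Tree: B1–B2, B1–B3, B1–B4, B2–B5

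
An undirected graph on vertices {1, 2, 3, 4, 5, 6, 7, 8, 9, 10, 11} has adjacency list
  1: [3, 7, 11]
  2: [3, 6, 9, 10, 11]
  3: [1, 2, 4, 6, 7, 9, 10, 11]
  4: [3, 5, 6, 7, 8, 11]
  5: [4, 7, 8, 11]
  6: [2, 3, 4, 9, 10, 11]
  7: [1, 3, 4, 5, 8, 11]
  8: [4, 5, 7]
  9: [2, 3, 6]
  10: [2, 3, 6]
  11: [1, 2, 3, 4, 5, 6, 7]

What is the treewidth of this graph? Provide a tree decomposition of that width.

Treewidth 3.
One optimal decomposition is:
Bags: B1 = {4, 5, 7, 11}  B2 = {3, 4, 7, 11}  B3 = {3, 4, 6, 11}  B4 = {2, 3, 6, 11}  B5 = {2, 3, 6, 9}  B6 = {4, 5, 7, 8}  B7 = {2, 3, 6, 10}  B8 = {1, 3, 7, 11}
Tree: B1–B2, B2–B3, B3–B4, B4–B5, B1–B6, B4–B7, B2–B8

The largest bag has 4 vertices, giving width 3; this decomposition certifies tw(G) ≤ 3. For the lower bound, the 4 vertices {4, 5, 7, 8} are pairwise adjacent, and any tree decomposition puts a clique entirely inside one bag — forcing width ≥ 3. Therefore the treewidth is 3.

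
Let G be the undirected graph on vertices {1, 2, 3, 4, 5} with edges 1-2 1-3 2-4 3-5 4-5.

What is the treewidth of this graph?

2

A width-2 tree decomposition is:
Bags: B1 = {1, 2, 3}  B2 = {2, 3, 4}  B3 = {3, 4, 5}
Tree: B1–B2, B2–B3
Every bag has size at most 3, so the width is 3 − 1 = 2 and tw(G) ≤ 2. The edges 3–1–2–4–5–3 form a cycle, so G is not a tree and its treewidth is at least 2. The upper and lower bounds meet at 2, so that is the treewidth.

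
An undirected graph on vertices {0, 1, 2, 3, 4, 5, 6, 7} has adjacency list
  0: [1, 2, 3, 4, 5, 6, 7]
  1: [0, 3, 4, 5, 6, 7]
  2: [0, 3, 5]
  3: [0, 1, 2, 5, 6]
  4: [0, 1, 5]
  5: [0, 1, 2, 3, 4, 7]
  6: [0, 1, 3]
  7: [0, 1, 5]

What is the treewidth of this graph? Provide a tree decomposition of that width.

Each bag holds 4 vertices, so the decomposition has width 3, which upper-bounds the treewidth. On the other hand G contains the 4-clique {0, 1, 3, 5}. A clique must lie in a single bag of any decomposition, so no decomposition can have width below 3. Therefore the treewidth is 3.

Treewidth 3.
One such decomposition:
Bags: B1 = {0, 1, 3, 5}  B2 = {0, 1, 4, 5}  B3 = {0, 1, 5, 7}  B4 = {0, 2, 3, 5}  B5 = {0, 1, 3, 6}
Tree: B1–B2, B1–B3, B1–B4, B1–B5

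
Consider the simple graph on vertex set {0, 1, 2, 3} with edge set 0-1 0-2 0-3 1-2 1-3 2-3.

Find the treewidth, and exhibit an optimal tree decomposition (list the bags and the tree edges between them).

Treewidth 3.
Bags: B1 = {0, 1, 2, 3}
Tree: (single bag)

With just one bag of size 4, the width is 4 − 1 = 3, so tw(G) ≤ 3. On the other hand G contains the 4-clique {0, 1, 2, 3}. A clique must lie in a single bag of any decomposition, so no decomposition can have width below 3. The upper and lower bounds meet at 3, so that is the treewidth.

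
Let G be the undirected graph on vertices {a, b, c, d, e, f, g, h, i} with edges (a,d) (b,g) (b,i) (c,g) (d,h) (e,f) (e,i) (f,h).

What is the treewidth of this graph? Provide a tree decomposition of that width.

Treewidth 1.
One optimal decomposition is:
Bags: B1 = {c, g}  B2 = {b, g}  B3 = {b, i}  B4 = {e, i}  B5 = {e, f}  B6 = {f, h}  B7 = {d, h}  B8 = {a, d}
Tree: B1–B2, B2–B3, B3–B4, B4–B5, B5–B6, B6–B7, B7–B8

Each bag holds 2 vertices, so the decomposition has width 1, which upper-bounds the treewidth. Since G has at least one edge (e.g. c–g), it is not an edgeless graph, so tw(G) ≥ 1. Combining the bounds, tw(G) = 1.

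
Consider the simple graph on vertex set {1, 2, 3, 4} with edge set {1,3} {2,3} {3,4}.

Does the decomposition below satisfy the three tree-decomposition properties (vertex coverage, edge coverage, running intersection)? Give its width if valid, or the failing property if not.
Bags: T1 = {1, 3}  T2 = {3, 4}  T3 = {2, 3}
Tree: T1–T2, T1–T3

Checking the three conditions: (i) the bags cover all of {1, 2, 3, 4}; (ii) for each edge, some bag contains both endpoints; (iii) the bags containing any fixed vertex form a subtree. All hold, so the decomposition is valid with width 2 − 1 = 1.

Yes; width 1.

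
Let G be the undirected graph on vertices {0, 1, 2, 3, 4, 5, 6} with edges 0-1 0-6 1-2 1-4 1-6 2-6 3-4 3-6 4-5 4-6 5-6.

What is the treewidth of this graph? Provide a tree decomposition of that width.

Treewidth 2.
One optimal decomposition is:
Bags: B1 = {0, 1, 6}  B2 = {1, 4, 6}  B3 = {1, 2, 6}  B4 = {4, 5, 6}  B5 = {3, 4, 6}
Tree: B1–B2, B1–B3, B2–B4, B2–B5

The largest bag has 3 vertices, giving width 2; this decomposition certifies tw(G) ≤ 2. For the lower bound, the 3 vertices {0, 1, 6} are pairwise adjacent, and any tree decomposition puts a clique entirely inside one bag — forcing width ≥ 2. Combining the bounds, tw(G) = 2.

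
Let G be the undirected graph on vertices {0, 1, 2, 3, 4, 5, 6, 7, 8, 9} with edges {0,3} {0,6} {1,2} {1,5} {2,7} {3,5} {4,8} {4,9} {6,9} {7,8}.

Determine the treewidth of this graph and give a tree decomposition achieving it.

Every bag has size at most 3, so the width is 3 − 1 = 2 and tw(G) ≤ 2. The edges 1–2–7–8–4–9–6–0–3–5–1 form a cycle, so G is not a tree and its treewidth is at least 2. Combining the bounds, tw(G) = 2.

Treewidth 2.
Bags: B1 = {1, 2, 7}  B2 = {1, 7, 8}  B3 = {1, 4, 8}  B4 = {1, 4, 9}  B5 = {1, 6, 9}  B6 = {0, 1, 6}  B7 = {0, 1, 3}  B8 = {1, 3, 5}
Tree: B1–B2, B2–B3, B3–B4, B4–B5, B5–B6, B6–B7, B7–B8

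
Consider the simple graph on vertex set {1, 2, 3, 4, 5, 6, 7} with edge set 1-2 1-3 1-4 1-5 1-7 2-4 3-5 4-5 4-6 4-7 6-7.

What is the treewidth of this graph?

2

A width-2 tree decomposition is:
Bags: B1 = {1, 4, 7}  B2 = {4, 6, 7}  B3 = {1, 4, 5}  B4 = {1, 3, 5}  B5 = {1, 2, 4}
Tree: B1–B2, B1–B3, B3–B4, B1–B5
Each bag holds 3 vertices, so the decomposition has width 2, which upper-bounds the treewidth. For the lower bound, the 3 vertices {1, 3, 5} are pairwise adjacent, and any tree decomposition puts a clique entirely inside one bag — forcing width ≥ 2. Therefore the treewidth is 2.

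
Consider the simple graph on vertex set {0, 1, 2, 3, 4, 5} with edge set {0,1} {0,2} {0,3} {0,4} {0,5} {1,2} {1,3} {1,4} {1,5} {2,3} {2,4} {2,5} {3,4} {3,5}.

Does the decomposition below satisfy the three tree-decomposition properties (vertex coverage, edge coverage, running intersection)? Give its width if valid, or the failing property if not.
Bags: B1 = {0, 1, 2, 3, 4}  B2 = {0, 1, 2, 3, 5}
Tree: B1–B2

Checking the three conditions: (i) the bags cover all of {0, 1, 2, 3, 4, 5}; (ii) for each edge, some bag contains both endpoints; (iii) the bags containing any fixed vertex form a subtree. All hold, so the decomposition is valid with width 5 − 1 = 4.

Yes; width 4.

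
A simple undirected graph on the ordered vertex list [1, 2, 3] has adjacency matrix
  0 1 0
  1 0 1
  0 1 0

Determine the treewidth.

1

A width-1 tree decomposition is:
Bags: B1 = {1, 2}  B2 = {2, 3}
Tree: B1–B2
The largest bag has 2 vertices, giving width 1; this decomposition certifies tw(G) ≤ 1. Since G has at least one edge (e.g. 1–2), it is not an edgeless graph, so tw(G) ≥ 1. Therefore the treewidth is 1.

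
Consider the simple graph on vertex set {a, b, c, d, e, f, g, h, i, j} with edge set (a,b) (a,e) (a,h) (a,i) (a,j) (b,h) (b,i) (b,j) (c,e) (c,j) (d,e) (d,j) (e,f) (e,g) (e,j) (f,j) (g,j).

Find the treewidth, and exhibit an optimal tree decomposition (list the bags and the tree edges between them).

Treewidth 2.
One such decomposition:
Bags: B1 = {e, g, j}  B2 = {d, e, j}  B3 = {a, e, j}  B4 = {a, b, j}  B5 = {a, b, h}  B6 = {c, e, j}  B7 = {e, f, j}  B8 = {a, b, i}
Tree: B1–B2, B1–B3, B3–B4, B4–B5, B2–B6, B3–B7, B4–B8

The largest bag has 3 vertices, giving width 2; this decomposition certifies tw(G) ≤ 2. For the lower bound, the 3 vertices {d, e, j} are pairwise adjacent, and any tree decomposition puts a clique entirely inside one bag — forcing width ≥ 2. The upper and lower bounds meet at 2, so that is the treewidth.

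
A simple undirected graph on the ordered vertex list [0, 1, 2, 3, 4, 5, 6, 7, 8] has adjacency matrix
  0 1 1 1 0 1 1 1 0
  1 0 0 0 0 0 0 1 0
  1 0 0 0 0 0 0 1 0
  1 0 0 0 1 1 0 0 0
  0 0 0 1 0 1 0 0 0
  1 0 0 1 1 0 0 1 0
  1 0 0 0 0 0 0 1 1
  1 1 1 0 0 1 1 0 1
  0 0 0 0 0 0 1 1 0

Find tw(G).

A width-2 tree decomposition is:
Bags: B1 = {0, 3, 5}  B2 = {3, 4, 5}  B3 = {0, 5, 7}  B4 = {0, 2, 7}  B5 = {0, 6, 7}  B6 = {0, 1, 7}  B7 = {6, 7, 8}
Tree: B1–B2, B1–B3, B3–B4, B4–B5, B5–B6, B5–B7
The largest bag has 3 vertices, giving width 2; this decomposition certifies tw(G) ≤ 2. Conversely, {0, 3, 5} is a clique of size 3, and the vertices of any clique must share a bag in every tree decomposition; so some bag has ≥ 3 vertices and tw(G) ≥ 2. Hence tw(G) = 2 exactly.

2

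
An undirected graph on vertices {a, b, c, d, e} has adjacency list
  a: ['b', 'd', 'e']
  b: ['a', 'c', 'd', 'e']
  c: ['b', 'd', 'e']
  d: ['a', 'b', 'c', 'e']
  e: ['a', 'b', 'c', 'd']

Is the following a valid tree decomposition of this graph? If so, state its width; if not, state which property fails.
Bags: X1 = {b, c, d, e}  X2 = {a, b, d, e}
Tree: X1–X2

Yes; width 3.

Checking the three conditions: (i) the bags cover all of {a, b, c, d, e}; (ii) for each edge, some bag contains both endpoints; (iii) the bags containing any fixed vertex form a subtree. All hold, so the decomposition is valid with width 4 − 1 = 3.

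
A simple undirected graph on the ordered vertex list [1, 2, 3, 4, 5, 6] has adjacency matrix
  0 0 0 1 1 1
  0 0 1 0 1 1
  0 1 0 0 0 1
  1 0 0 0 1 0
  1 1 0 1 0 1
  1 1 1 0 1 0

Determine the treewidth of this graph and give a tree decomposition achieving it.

Treewidth 2.
One optimal decomposition is:
Bags: B1 = {1, 5, 6}  B2 = {2, 5, 6}  B3 = {2, 3, 6}  B4 = {1, 4, 5}
Tree: B1–B2, B2–B3, B1–B4

The largest bag has 3 vertices, giving width 2; this decomposition certifies tw(G) ≤ 2. On the other hand G contains the 3-clique {2, 3, 6}. A clique must lie in a single bag of any decomposition, so no decomposition can have width below 2. Therefore the treewidth is 2.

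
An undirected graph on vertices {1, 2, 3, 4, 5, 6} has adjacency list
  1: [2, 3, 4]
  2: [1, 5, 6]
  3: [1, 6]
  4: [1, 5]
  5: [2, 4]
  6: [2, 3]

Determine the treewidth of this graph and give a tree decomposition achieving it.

Treewidth 2.
One optimal decomposition is:
Bags: B1 = {1, 3, 6}  B2 = {1, 2, 6}  B3 = {1, 2, 4}  B4 = {2, 4, 5}
Tree: B1–B2, B2–B3, B3–B4

The largest bag has 3 vertices, giving width 2; this decomposition certifies tw(G) ≤ 2. Since 3–6–2–1–3 is a cycle in G, G is not acyclic. Forests are exactly the graphs of treewidth ≤ 1, so tw(G) ≥ 2. The upper and lower bounds meet at 2, so that is the treewidth.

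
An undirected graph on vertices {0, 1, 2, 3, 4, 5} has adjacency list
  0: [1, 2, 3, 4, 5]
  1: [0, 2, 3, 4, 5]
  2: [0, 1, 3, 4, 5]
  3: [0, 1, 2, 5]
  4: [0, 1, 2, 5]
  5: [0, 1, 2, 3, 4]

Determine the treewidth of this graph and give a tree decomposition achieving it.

Treewidth 4.
One optimal decomposition is:
Bags: B1 = {0, 1, 2, 3, 5}  B2 = {0, 1, 2, 4, 5}
Tree: B1–B2

Each bag holds 5 vertices, so the decomposition has width 4, which upper-bounds the treewidth. On the other hand G contains the 5-clique {0, 1, 2, 3, 5}. A clique must lie in a single bag of any decomposition, so no decomposition can have width below 4. Therefore the treewidth is 4.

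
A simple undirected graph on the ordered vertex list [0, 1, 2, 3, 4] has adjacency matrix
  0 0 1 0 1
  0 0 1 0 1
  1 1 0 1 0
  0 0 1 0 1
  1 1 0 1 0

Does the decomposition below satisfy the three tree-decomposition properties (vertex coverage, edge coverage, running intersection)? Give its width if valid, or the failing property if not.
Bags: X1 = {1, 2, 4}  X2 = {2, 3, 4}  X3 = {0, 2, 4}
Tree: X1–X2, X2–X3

Checking the three conditions: (i) the bags cover all of {0, 1, 2, 3, 4}; (ii) for each edge, some bag contains both endpoints; (iii) the bags containing any fixed vertex form a subtree. All hold, so the decomposition is valid with width 3 − 1 = 2.

Yes; width 2.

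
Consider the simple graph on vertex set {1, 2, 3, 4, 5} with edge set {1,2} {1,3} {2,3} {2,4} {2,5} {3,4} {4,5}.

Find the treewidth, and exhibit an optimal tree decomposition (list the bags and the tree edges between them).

Every bag has size at most 3, so the width is 3 − 1 = 2 and tw(G) ≤ 2. On the other hand G contains the 3-clique {1, 2, 3}. A clique must lie in a single bag of any decomposition, so no decomposition can have width below 2. Therefore the treewidth is 2.

Treewidth 2.
One such decomposition:
Bags: B1 = {2, 4, 5}  B2 = {2, 3, 4}  B3 = {1, 2, 3}
Tree: B1–B2, B2–B3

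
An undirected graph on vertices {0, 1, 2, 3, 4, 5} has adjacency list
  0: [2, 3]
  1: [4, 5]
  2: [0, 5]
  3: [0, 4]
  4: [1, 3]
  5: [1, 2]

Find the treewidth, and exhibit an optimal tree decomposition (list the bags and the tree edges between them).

Treewidth 2.
One such decomposition:
Bags: B1 = {0, 3, 4}  B2 = {0, 2, 4}  B3 = {2, 4, 5}  B4 = {1, 4, 5}
Tree: B1–B2, B2–B3, B3–B4

The largest bag has 3 vertices, giving width 2; this decomposition certifies tw(G) ≤ 2. For the lower bound, G contains the cycle 4–3–0–2–5–1–4, so G is not a forest; only forests have treewidth ≤ 1, hence tw(G) ≥ 2. Combining the bounds, tw(G) = 2.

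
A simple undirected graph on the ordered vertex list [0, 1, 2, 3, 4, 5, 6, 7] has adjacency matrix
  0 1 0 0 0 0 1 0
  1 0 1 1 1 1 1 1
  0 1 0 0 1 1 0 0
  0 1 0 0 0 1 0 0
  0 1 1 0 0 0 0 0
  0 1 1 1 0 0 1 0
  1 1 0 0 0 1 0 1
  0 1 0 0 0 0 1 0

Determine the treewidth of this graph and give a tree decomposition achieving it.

Treewidth 2.
One such decomposition:
Bags: B1 = {1, 2, 5}  B2 = {1, 5, 6}  B3 = {1, 2, 4}  B4 = {0, 1, 6}  B5 = {1, 6, 7}  B6 = {1, 3, 5}
Tree: B1–B2, B1–B3, B2–B4, B2–B5, B1–B6

Every bag has size at most 3, so the width is 3 − 1 = 2 and tw(G) ≤ 2. For the lower bound, the 3 vertices {0, 1, 6} are pairwise adjacent, and any tree decomposition puts a clique entirely inside one bag — forcing width ≥ 2. Combining the bounds, tw(G) = 2.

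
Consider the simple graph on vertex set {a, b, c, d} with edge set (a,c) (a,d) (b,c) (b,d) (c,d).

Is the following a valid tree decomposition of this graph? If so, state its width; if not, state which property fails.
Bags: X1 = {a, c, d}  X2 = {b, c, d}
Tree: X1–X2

Yes; width 2.

Vertex coverage: the bags together contain {a, b, c, d}, the full vertex set. Edge coverage: each edge of G has both endpoints in at least one bag. Running intersection: for every vertex, the bags containing it form a connected subtree. All three properties hold, so this is a valid tree decomposition of width max|bag| − 1 = 2, and hence tw(G) ≤ 2.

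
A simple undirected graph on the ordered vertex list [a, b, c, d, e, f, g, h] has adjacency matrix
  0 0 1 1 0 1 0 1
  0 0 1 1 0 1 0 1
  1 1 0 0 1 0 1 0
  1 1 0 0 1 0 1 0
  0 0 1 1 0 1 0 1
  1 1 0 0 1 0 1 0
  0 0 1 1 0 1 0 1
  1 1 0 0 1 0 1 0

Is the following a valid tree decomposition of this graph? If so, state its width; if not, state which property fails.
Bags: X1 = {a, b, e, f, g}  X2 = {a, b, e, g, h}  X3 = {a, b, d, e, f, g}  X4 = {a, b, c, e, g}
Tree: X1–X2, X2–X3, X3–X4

A tree decomposition must satisfy three properties: every vertex lies in some bag; for every edge, both endpoints lie together in some bag; and for every vertex, the bags containing it form a connected subtree. Here bags containing vertex f are not connected in the tree, so the decomposition is invalid.

No — bags containing vertex f are not connected in the tree.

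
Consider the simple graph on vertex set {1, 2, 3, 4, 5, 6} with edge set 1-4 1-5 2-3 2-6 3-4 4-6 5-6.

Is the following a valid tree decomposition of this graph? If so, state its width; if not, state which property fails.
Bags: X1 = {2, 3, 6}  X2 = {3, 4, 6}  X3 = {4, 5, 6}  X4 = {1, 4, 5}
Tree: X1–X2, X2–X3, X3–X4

Yes; width 2.

Vertex coverage: the bags together contain {1, 2, 3, 4, 5, 6}, the full vertex set. Edge coverage: each edge of G has both endpoints in at least one bag. Running intersection: for every vertex, the bags containing it form a connected subtree. All three properties hold, so this is a valid tree decomposition of width max|bag| − 1 = 2, and hence tw(G) ≤ 2.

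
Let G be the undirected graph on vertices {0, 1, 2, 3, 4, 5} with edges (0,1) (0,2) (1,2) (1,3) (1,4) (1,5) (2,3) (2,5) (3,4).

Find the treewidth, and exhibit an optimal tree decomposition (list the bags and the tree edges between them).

The largest bag has 3 vertices, giving width 2; this decomposition certifies tw(G) ≤ 2. On the other hand G contains the 3-clique {0, 1, 2}. A clique must lie in a single bag of any decomposition, so no decomposition can have width below 2. Hence tw(G) = 2 exactly.

Treewidth 2.
One optimal decomposition is:
Bags: B1 = {1, 3, 4}  B2 = {1, 2, 3}  B3 = {0, 1, 2}  B4 = {1, 2, 5}
Tree: B1–B2, B2–B3, B3–B4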